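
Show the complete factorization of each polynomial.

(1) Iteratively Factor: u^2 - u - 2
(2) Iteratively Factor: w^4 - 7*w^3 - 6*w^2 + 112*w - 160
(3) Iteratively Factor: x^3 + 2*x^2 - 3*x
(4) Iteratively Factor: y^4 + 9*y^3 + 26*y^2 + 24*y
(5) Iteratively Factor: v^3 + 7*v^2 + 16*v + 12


(1) = (u + 1)*(u - 2)
(2) = (w - 5)*(w^3 - 2*w^2 - 16*w + 32) = (w - 5)*(w + 4)*(w^2 - 6*w + 8) = (w - 5)*(w - 4)*(w + 4)*(w - 2)
(3) = (x - 1)*(x^2 + 3*x) = (x - 1)*(x + 3)*(x)
(4) = (y + 3)*(y^3 + 6*y^2 + 8*y) = y*(y + 3)*(y^2 + 6*y + 8) = y*(y + 2)*(y + 3)*(y + 4)
(5) = (v + 2)*(v^2 + 5*v + 6) = (v + 2)*(v + 3)*(v + 2)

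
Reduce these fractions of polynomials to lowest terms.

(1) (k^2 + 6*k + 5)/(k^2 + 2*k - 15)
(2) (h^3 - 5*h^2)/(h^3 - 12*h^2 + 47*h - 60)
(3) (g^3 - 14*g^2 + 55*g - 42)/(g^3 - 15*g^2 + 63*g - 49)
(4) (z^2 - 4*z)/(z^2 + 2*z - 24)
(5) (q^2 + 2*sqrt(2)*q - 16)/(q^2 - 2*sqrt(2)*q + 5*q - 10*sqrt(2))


(1) = (k + 1)/(k - 3)
(2) = h^2/(h^2 - 7*h + 12)
(3) = (g - 6)/(g - 7)
(4) = z/(z + 6)
(5) = (q + 4*sqrt(2))/(q + 5)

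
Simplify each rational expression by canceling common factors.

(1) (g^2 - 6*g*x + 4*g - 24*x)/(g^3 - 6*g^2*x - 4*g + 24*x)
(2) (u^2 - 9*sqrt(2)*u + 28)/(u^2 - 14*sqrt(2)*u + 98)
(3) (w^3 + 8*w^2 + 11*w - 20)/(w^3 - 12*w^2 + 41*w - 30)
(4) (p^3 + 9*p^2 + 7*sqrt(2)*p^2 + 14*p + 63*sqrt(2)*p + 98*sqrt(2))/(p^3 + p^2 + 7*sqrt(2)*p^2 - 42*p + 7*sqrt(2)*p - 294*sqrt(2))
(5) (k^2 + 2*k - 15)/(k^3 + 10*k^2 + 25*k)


(1) = (g + 4)/(g^2 - 4)
(2) = (u - 2*sqrt(2))/(u - 7*sqrt(2))
(3) = (w^2 + 9*w + 20)/(w^2 - 11*w + 30)
(4) = (p + 2)/(p - 6)
(5) = (k - 3)/(k^2 + 5*k)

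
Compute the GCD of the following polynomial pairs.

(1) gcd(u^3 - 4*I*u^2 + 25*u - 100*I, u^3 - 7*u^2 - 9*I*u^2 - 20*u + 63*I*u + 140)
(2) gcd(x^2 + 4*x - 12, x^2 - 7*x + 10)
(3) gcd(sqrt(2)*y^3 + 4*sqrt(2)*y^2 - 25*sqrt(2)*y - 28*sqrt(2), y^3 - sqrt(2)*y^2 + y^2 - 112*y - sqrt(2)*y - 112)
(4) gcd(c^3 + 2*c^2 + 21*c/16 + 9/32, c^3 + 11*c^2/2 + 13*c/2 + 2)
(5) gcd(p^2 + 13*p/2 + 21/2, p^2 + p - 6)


(1) = u^2 - 9*I*u - 20
(2) = gcd((x - 2)*(x + 6), (x - 5)*(x - 2)) = x - 2
(3) = gcd((y - 4)*(y + 7)*(sqrt(2)*y + sqrt(2)), (y + 1)*(y - 8*sqrt(2))*(y + 7*sqrt(2))) = y + 1
(4) = c + 1/2
(5) = gcd((p + 3)*(p + 7/2), (p - 2)*(p + 3)) = p + 3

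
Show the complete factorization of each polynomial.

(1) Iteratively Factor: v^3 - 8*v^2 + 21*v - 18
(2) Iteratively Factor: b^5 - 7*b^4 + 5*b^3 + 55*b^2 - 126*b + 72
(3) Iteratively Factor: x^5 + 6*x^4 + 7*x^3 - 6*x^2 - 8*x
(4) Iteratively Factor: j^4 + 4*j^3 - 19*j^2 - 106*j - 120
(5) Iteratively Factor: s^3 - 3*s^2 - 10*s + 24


(1) = (v - 2)*(v^2 - 6*v + 9) = (v - 3)*(v - 2)*(v - 3)
(2) = (b - 1)*(b^4 - 6*b^3 - b^2 + 54*b - 72) = (b - 2)*(b - 1)*(b^3 - 4*b^2 - 9*b + 36) = (b - 2)*(b - 1)*(b + 3)*(b^2 - 7*b + 12) = (b - 4)*(b - 2)*(b - 1)*(b + 3)*(b - 3)
(3) = (x + 1)*(x^4 + 5*x^3 + 2*x^2 - 8*x) = (x + 1)*(x + 4)*(x^3 + x^2 - 2*x) = x*(x + 1)*(x + 4)*(x^2 + x - 2) = x*(x + 1)*(x + 2)*(x + 4)*(x - 1)
(4) = (j + 3)*(j^3 + j^2 - 22*j - 40) = (j - 5)*(j + 3)*(j^2 + 6*j + 8) = (j - 5)*(j + 3)*(j + 4)*(j + 2)
(5) = (s - 2)*(s^2 - s - 12) = (s - 2)*(s + 3)*(s - 4)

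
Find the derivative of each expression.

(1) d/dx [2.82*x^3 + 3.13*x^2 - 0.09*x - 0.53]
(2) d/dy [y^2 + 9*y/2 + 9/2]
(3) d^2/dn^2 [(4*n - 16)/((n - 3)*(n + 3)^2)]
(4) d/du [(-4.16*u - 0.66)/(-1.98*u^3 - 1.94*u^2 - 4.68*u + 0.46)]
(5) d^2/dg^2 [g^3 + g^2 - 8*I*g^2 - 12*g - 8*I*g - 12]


(1) = 8.46*x^2 + 6.26*x - 0.09
(2) = 2*y + 9/2
(3) = 24*(n^3 - 11*n^2 + 31*n - 33)/(n^7 + 3*n^6 - 27*n^5 - 81*n^4 + 243*n^3 + 729*n^2 - 729*n - 2187)
(4) = (8.2368*u^3 + 8.0704*u^2 + 19.4688*u - (4.16*u + 0.66)*(5.94*u^2 + 3.88*u + 4.68) - 1.9136)/(1.98*u^3 + 1.94*u^2 + 4.68*u - 0.46)^2
(5) = 6*g + 2 - 16*I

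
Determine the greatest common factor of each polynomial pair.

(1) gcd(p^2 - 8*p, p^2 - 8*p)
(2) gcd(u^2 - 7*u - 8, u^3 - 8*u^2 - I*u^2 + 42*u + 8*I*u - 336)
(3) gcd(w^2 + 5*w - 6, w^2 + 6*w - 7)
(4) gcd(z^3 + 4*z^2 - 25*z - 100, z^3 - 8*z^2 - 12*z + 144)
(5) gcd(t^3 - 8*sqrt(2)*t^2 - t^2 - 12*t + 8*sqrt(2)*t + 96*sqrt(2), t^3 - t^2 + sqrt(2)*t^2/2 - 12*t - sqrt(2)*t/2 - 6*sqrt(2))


(1) = p^2 - 8*p
(2) = u - 8
(3) = w - 1
(4) = z + 4
(5) = gcd((t - 4)*(t + 3)*(t - 8*sqrt(2)), (t - 4)*(t + 3)*(t + sqrt(2)/2)) = t^2 - t - 12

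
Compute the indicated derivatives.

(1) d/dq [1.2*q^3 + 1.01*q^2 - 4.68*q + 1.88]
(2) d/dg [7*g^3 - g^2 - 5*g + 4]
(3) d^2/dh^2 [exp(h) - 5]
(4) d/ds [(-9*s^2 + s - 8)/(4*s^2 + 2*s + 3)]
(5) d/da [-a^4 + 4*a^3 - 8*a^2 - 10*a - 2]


(1) = 3.6*q^2 + 2.02*q - 4.68
(2) = 21*g^2 - 2*g - 5
(3) = exp(h)
(4) = (-22*s^2 + 10*s + 19)/(16*s^4 + 16*s^3 + 28*s^2 + 12*s + 9)
(5) = -4*a^3 + 12*a^2 - 16*a - 10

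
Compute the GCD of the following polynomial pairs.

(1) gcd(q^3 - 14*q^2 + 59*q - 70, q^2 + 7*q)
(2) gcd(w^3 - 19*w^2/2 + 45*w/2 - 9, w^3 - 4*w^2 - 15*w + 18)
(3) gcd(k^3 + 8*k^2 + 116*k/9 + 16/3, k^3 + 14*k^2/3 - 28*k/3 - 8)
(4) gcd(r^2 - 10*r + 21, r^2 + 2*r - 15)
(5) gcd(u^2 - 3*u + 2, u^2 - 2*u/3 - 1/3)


(1) = gcd((q - 7)*(q - 5)*(q - 2), q*(q + 7)) = 1
(2) = gcd((w - 6)*(w - 3)*(w - 1/2), (w - 6)*(w - 1)*(w + 3)) = w - 6
(3) = k^2 + 20*k/3 + 4
(4) = gcd((r - 7)*(r - 3), (r - 3)*(r + 5)) = r - 3
(5) = gcd((u - 2)*(u - 1), (u - 1)*(u + 1/3)) = u - 1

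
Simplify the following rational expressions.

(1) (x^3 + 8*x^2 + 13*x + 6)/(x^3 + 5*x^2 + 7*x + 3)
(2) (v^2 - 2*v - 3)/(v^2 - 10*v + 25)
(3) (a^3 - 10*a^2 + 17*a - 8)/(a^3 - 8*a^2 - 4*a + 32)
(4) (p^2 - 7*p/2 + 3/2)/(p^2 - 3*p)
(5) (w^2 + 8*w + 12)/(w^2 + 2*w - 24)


(1) = (x + 6)/(x + 3)
(2) = (v^2 - 2*v - 3)/(v^2 - 10*v + 25)
(3) = (a^2 - 2*a + 1)/(a^2 - 4)
(4) = (2*p - 1)/(2*p)
(5) = (w + 2)/(w - 4)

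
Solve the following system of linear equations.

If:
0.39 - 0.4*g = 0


Then:
g = 0.98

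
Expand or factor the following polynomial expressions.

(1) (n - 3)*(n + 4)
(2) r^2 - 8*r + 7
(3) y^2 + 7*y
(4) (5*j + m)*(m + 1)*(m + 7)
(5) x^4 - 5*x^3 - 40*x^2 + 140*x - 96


(1) = n^2 + n - 12
(2) = (r - 7)*(r - 1)
(3) = y*(y + 7)
(4) = 5*j*m^2 + 40*j*m + 35*j + m^3 + 8*m^2 + 7*m
(5) = (x - 8)*(x - 2)*(x - 1)*(x + 6)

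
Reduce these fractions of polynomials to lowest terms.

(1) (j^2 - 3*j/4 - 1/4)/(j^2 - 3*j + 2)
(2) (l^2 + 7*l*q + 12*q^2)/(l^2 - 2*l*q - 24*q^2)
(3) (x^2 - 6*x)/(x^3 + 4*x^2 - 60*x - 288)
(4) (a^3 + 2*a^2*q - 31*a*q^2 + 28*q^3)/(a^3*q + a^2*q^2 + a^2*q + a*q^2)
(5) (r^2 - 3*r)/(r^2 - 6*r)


(1) = (4*j + 1)/(4*j - 8)
(2) = (-l - 3*q)/(-l + 6*q)
(3) = (x^2 - 6*x)/(x^3 + 4*x^2 - 60*x - 288)
(4) = (a^3 + 2*a^2*q - 31*a*q^2 + 28*q^3)/(a^3*q + a^2*q^2 + a^2*q + a*q^2)
(5) = (r - 3)/(r - 6)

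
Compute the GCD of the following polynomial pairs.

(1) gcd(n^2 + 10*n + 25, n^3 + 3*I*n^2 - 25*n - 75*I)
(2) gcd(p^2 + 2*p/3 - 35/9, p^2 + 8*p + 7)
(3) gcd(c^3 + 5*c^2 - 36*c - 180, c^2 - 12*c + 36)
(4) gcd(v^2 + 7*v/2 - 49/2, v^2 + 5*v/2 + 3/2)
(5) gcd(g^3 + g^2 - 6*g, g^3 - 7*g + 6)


(1) = n + 5
(2) = 1
(3) = c - 6
(4) = gcd((v - 7/2)*(v + 7), (v + 1)*(v + 3/2)) = 1
(5) = gcd(g*(g - 2)*(g + 3), (g - 2)*(g - 1)*(g + 3)) = g^2 + g - 6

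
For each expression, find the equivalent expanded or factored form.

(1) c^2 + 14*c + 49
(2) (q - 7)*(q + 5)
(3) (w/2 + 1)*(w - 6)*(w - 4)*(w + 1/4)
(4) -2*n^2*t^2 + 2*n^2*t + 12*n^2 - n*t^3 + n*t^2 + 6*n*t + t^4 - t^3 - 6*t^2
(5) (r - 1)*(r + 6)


(1) = (c + 7)^2
(2) = q^2 - 2*q - 35
(3) = w^4/2 - 31*w^3/8 + w^2 + 49*w/2 + 6
(4) = (-2*n + t)*(n + t)*(t - 3)*(t + 2)
(5) = r^2 + 5*r - 6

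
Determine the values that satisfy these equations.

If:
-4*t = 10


Then:
t = -5/2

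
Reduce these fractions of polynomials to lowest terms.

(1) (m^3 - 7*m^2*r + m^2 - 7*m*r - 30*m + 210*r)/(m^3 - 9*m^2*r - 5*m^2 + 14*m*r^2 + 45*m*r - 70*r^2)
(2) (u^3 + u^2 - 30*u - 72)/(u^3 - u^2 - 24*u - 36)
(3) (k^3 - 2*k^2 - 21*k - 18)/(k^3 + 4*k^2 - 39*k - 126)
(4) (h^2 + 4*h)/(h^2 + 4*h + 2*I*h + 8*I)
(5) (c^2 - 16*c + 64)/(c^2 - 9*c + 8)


(1) = (-m - 6)/(-m + 2*r)
(2) = (u + 4)/(u + 2)
(3) = (k + 1)/(k + 7)
(4) = h/(h + 2*I)
(5) = (c - 8)/(c - 1)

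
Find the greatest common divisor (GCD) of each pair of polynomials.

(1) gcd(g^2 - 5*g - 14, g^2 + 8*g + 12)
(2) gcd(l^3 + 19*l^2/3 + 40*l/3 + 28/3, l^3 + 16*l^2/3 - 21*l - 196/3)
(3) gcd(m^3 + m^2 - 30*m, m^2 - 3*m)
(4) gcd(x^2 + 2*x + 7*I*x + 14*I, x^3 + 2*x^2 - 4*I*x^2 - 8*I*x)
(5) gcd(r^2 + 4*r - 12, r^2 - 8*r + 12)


(1) = g + 2
(2) = l + 7/3
(3) = m
(4) = gcd((x + 2)*(x + 7*I), x*(x + 2)*(x - 4*I)) = x + 2
(5) = gcd((r - 2)*(r + 6), (r - 6)*(r - 2)) = r - 2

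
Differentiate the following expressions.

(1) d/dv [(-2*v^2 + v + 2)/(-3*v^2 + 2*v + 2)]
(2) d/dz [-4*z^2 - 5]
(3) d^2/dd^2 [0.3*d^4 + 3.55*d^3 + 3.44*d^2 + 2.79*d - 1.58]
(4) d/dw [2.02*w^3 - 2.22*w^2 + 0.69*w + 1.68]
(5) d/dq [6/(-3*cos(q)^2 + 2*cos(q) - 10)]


(1) = (-v^2 + 4*v - 2)/(9*v^4 - 12*v^3 - 8*v^2 + 8*v + 4)
(2) = -8*z
(3) = 3.6*d^2 + 21.3*d + 6.88
(4) = 6.06*w^2 - 4.44*w + 0.69
(5) = 12*(1 - 3*cos(q))*sin(q)/(3*cos(q)^2 - 2*cos(q) + 10)^2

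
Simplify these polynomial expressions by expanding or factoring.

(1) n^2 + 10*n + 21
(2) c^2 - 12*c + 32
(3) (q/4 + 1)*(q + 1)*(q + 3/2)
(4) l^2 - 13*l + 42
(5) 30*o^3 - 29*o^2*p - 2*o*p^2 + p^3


(1) = (n + 3)*(n + 7)
(2) = (c - 8)*(c - 4)
(3) = q^3/4 + 13*q^2/8 + 23*q/8 + 3/2
(4) = (l - 7)*(l - 6)
(5) = (-6*o + p)*(-o + p)*(5*o + p)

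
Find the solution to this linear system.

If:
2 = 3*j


Then:
j = 2/3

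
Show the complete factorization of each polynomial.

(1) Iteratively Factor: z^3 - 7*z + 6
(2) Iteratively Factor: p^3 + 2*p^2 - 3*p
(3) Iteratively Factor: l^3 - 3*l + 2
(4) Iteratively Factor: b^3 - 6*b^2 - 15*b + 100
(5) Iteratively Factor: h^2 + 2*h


(1) = (z - 1)*(z^2 + z - 6) = (z - 1)*(z + 3)*(z - 2)
(2) = (p + 3)*(p^2 - p) = p*(p + 3)*(p - 1)
(3) = (l + 2)*(l^2 - 2*l + 1) = (l - 1)*(l + 2)*(l - 1)
(4) = (b - 5)*(b^2 - b - 20) = (b - 5)*(b + 4)*(b - 5)
(5) = (h + 2)*(h)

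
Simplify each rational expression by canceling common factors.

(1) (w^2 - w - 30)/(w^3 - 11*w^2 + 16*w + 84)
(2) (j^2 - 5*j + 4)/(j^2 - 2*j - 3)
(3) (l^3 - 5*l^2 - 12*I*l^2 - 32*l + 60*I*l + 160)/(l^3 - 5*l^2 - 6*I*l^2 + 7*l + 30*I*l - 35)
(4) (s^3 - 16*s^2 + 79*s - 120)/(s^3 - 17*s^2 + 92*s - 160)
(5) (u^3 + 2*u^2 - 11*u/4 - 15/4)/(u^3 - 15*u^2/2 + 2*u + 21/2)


(1) = (w + 5)/(w^2 - 5*w - 14)
(2) = (j^2 - 5*j + 4)/(j^2 - 2*j - 3)
(3) = (l^2 - 12*I*l - 32)/(l^2 - 6*I*l + 7)
(4) = (s - 3)/(s - 4)
(5) = (2*u + 5)/(2*u - 14)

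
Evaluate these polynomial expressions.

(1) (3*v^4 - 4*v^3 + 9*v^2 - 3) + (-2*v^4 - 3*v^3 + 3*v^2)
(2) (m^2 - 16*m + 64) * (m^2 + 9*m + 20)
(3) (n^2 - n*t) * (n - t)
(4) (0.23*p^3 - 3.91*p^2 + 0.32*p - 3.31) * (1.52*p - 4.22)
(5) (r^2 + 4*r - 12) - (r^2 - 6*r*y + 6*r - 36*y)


(1) = v^4 - 7*v^3 + 12*v^2 - 3
(2) = m^4 - 7*m^3 - 60*m^2 + 256*m + 1280
(3) = n^3 - 2*n^2*t + n*t^2
(4) = 0.3496*p^4 - 6.9138*p^3 + 16.9866*p^2 - 6.3816*p + 13.9682
(5) = 6*r*y - 2*r + 36*y - 12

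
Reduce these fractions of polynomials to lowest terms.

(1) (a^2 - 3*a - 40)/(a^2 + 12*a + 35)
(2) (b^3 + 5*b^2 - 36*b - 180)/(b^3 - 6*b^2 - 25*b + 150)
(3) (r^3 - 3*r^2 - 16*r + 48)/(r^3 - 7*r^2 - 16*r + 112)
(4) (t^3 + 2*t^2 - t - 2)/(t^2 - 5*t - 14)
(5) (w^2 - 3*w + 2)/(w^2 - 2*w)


(1) = (a - 8)/(a + 7)
(2) = (b + 6)/(b - 5)
(3) = (r - 3)/(r - 7)
(4) = (t^2 - 1)/(t - 7)
(5) = (w - 1)/w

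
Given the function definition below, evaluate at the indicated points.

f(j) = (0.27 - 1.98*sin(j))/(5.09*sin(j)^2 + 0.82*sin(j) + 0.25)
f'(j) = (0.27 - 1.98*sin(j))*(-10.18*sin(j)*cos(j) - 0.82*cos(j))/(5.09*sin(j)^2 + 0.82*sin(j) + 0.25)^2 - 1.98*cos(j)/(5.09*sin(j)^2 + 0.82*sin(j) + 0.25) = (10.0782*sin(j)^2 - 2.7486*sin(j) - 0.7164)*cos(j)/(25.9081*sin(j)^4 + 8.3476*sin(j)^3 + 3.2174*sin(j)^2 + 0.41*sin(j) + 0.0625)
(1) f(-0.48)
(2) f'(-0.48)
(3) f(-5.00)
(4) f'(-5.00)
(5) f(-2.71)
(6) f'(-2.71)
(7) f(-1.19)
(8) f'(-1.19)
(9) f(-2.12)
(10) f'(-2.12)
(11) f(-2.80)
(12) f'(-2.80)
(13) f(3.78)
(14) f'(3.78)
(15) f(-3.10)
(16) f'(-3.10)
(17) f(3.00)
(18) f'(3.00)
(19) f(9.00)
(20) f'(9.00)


(1) = 1.24
(2) = 2.62
(3) = -0.28
(4) = 0.05
(5) = 1.38
(6) = -3.14
(7) = 0.54
(8) = 0.26
(9) = 0.60
(10) = -0.44
(11) = 1.71
(12) = -4.21
(13) = 0.92
(14) = -1.47
(15) = 1.57
(16) = 11.57
(17) = -0.02
(18) = 4.10
(19) = -0.38
(20) = 0.06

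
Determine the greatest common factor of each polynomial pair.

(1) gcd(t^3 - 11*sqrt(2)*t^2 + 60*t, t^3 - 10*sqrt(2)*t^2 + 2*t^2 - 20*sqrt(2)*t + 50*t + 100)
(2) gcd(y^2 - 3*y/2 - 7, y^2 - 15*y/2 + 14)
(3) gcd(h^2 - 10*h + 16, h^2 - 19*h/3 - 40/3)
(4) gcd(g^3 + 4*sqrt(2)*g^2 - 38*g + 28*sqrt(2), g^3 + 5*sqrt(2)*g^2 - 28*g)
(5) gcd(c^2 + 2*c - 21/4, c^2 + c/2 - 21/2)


(1) = gcd(t*(t - 6*sqrt(2))*(t - 5*sqrt(2)), (t + 2)*(t - 5*sqrt(2))^2) = t - 5*sqrt(2)
(2) = gcd((y - 7/2)*(y + 2), (y - 4)*(y - 7/2)) = y - 7/2
(3) = h - 8
(4) = g^2 + 5*sqrt(2)*g - 28
(5) = gcd((c - 3/2)*(c + 7/2), (c - 3)*(c + 7/2)) = c + 7/2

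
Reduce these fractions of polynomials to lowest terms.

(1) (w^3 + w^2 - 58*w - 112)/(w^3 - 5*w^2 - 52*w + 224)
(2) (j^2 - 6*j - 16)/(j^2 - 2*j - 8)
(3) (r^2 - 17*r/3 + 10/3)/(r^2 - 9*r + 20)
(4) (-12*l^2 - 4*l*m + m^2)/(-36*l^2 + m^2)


(1) = (w + 2)/(w - 4)
(2) = (j - 8)/(j - 4)
(3) = (3*r - 2)/(3*r - 12)
(4) = (2*l + m)/(6*l + m)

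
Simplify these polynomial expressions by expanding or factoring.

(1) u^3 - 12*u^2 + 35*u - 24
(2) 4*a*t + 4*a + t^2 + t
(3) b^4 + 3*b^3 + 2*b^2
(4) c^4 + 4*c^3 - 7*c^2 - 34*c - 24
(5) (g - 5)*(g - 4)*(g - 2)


(1) = (u - 8)*(u - 3)*(u - 1)
(2) = (4*a + t)*(t + 1)
(3) = b^2*(b + 1)*(b + 2)
(4) = (c - 3)*(c + 1)*(c + 2)*(c + 4)
(5) = g^3 - 11*g^2 + 38*g - 40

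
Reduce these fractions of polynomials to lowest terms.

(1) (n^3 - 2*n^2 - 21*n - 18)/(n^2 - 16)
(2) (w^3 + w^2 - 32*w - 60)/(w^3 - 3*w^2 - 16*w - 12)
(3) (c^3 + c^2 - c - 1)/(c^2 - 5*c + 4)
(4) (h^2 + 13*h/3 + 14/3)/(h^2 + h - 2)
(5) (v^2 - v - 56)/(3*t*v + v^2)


(1) = (n^3 - 2*n^2 - 21*n - 18)/(n^2 - 16)
(2) = (w + 5)/(w + 1)
(3) = (c^2 + 2*c + 1)/(c - 4)
(4) = (3*h + 7)/(3*h - 3)
(5) = (v^2 - v - 56)/(3*t*v + v^2)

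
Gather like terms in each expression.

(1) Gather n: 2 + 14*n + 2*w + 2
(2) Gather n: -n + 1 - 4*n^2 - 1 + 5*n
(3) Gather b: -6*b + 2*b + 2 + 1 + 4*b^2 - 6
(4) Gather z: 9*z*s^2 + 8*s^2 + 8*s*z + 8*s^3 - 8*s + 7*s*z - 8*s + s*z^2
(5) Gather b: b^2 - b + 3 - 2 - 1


(1) = 14*n + 2*w + 4
(2) = -4*n^2 + 4*n
(3) = 4*b^2 - 4*b - 3
(4) = 8*s^3 + 8*s^2 + s*z^2 - 16*s + z*(9*s^2 + 15*s)
(5) = b^2 - b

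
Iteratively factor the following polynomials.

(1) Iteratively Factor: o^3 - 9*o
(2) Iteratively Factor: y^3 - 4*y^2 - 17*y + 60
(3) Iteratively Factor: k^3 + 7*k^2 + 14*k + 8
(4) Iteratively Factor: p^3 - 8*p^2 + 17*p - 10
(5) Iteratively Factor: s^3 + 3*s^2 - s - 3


(1) = (o - 3)*(o^2 + 3*o) = o*(o - 3)*(o + 3)
(2) = (y + 4)*(y^2 - 8*y + 15) = (y - 3)*(y + 4)*(y - 5)
(3) = (k + 4)*(k^2 + 3*k + 2) = (k + 1)*(k + 4)*(k + 2)
(4) = (p - 5)*(p^2 - 3*p + 2) = (p - 5)*(p - 2)*(p - 1)
(5) = (s - 1)*(s^2 + 4*s + 3) = (s - 1)*(s + 1)*(s + 3)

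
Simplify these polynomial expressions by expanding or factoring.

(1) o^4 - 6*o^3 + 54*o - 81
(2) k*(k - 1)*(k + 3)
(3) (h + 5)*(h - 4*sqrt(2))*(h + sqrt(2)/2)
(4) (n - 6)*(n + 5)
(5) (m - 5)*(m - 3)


(1) = (o - 3)^3*(o + 3)
(2) = k^3 + 2*k^2 - 3*k
(3) = h^3 - 7*sqrt(2)*h^2/2 + 5*h^2 - 35*sqrt(2)*h/2 - 4*h - 20
(4) = n^2 - n - 30
(5) = m^2 - 8*m + 15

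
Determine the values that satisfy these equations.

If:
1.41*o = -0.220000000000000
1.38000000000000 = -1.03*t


Then:
o = -0.16
t = -1.34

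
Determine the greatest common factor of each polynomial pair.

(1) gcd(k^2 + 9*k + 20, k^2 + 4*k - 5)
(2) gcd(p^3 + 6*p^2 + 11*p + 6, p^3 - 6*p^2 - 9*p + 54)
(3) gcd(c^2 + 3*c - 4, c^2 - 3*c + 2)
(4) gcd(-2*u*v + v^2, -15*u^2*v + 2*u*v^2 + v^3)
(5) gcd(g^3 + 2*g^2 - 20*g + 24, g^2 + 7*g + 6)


(1) = gcd((k + 4)*(k + 5), (k - 1)*(k + 5)) = k + 5
(2) = p + 3
(3) = gcd((c - 1)*(c + 4), (c - 2)*(c - 1)) = c - 1
(4) = v
(5) = g + 6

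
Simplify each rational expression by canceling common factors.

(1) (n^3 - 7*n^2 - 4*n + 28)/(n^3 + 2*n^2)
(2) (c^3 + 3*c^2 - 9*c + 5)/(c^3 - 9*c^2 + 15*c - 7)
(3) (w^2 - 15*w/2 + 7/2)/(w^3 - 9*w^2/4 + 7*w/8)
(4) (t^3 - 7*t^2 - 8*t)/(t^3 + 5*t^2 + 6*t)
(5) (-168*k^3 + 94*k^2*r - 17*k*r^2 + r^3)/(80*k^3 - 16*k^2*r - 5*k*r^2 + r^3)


(1) = (n^2 - 9*n + 14)/n^2
(2) = (c + 5)/(c - 7)
(3) = (4*w - 28)/(4*w^2 - 7*w)
(4) = (t^2 - 7*t - 8)/(t^2 + 5*t + 6)
(5) = (42*k^2 - 13*k*r + r^2)/(-20*k^2 - k*r + r^2)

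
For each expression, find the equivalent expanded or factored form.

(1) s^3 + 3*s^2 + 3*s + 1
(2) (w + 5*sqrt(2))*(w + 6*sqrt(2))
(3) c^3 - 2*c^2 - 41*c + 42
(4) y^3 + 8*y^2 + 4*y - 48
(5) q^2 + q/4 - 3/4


(1) = (s + 1)^3
(2) = w^2 + 11*sqrt(2)*w + 60
(3) = (c - 7)*(c - 1)*(c + 6)
(4) = (y - 2)*(y + 4)*(y + 6)
(5) = (q - 3/4)*(q + 1)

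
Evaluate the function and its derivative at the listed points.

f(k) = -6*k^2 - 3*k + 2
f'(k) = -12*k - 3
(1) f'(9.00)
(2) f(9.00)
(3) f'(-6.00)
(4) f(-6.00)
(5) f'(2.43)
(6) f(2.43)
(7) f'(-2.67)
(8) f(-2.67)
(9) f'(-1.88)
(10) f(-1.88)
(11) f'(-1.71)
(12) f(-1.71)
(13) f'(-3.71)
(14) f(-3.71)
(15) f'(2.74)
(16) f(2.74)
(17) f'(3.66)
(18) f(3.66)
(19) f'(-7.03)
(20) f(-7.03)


(1) = -111.00
(2) = -511.00
(3) = 69.00
(4) = -196.00
(5) = -32.16
(6) = -40.72
(7) = 29.04
(8) = -32.76
(9) = 19.56
(10) = -13.57
(11) = 17.52
(12) = -10.41
(13) = 41.52
(14) = -69.45
(15) = -35.88
(16) = -51.27
(17) = -46.92
(18) = -89.35
(19) = 81.36
(20) = -273.44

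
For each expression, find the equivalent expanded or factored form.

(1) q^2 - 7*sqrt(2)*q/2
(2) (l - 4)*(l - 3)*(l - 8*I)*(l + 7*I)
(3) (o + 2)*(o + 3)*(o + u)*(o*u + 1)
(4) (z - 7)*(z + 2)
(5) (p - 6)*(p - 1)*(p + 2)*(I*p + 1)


(1) = q*(q - 7*sqrt(2)/2)
(2) = l^4 - 7*l^3 - I*l^3 + 68*l^2 + 7*I*l^2 - 392*l - 12*I*l + 672
(3) = o^4*u + o^3*u^2 + 5*o^3*u + o^3 + 5*o^2*u^2 + 7*o^2*u + 5*o^2 + 6*o*u^2 + 5*o*u + 6*o + 6*u
(4) = z^2 - 5*z - 14
(5) = I*p^4 + p^3 - 5*I*p^3 - 5*p^2 - 8*I*p^2 - 8*p + 12*I*p + 12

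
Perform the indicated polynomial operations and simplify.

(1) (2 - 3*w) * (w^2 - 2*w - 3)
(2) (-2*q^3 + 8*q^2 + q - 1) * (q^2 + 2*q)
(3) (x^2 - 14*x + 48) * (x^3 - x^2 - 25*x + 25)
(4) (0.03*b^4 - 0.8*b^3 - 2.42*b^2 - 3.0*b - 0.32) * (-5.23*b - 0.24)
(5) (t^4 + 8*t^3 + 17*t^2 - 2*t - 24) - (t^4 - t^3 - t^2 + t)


(1) = -3*w^3 + 8*w^2 + 5*w - 6
(2) = -2*q^5 + 4*q^4 + 17*q^3 + q^2 - 2*q
(3) = x^5 - 15*x^4 + 37*x^3 + 327*x^2 - 1550*x + 1200
(4) = -0.1569*b^5 + 4.1768*b^4 + 12.8486*b^3 + 16.2708*b^2 + 2.3936*b + 0.0768
(5) = 9*t^3 + 18*t^2 - 3*t - 24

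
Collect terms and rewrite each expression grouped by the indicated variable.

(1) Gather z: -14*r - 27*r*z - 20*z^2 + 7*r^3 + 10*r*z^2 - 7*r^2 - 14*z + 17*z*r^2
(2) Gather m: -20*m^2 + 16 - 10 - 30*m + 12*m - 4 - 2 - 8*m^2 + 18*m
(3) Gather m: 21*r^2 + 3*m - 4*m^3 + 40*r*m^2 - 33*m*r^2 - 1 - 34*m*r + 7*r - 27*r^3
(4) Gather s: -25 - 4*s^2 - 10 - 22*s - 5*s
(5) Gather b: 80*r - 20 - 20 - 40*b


(1) = 7*r^3 - 7*r^2 - 14*r + z^2*(10*r - 20) + z*(17*r^2 - 27*r - 14)
(2) = -28*m^2
(3) = -4*m^3 + 40*m^2*r + m*(-33*r^2 - 34*r + 3) - 27*r^3 + 21*r^2 + 7*r - 1
(4) = -4*s^2 - 27*s - 35
(5) = -40*b + 80*r - 40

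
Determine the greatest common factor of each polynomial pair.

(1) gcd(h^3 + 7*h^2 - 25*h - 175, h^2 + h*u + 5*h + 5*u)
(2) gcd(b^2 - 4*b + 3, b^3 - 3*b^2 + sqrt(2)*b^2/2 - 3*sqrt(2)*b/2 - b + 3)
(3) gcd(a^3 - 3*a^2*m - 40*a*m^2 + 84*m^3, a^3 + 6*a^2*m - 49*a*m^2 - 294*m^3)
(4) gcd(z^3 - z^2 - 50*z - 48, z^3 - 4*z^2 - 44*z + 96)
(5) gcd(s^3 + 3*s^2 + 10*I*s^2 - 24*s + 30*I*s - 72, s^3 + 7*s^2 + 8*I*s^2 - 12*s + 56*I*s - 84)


(1) = h + 5
(2) = b - 3
(3) = a^2 - a*m - 42*m^2
(4) = z^2 - 2*z - 48
(5) = gcd((s + 3)*(s + 4*I)*(s + 6*I), (s + 7)*(s + 2*I)*(s + 6*I)) = s + 6*I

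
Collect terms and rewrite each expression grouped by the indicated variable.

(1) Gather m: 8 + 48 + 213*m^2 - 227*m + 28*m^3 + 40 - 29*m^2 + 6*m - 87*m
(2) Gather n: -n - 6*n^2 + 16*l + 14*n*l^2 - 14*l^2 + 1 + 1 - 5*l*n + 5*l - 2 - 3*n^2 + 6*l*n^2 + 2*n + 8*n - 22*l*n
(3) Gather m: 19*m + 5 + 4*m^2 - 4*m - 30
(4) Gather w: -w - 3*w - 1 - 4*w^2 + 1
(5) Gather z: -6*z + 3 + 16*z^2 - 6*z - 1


(1) = 28*m^3 + 184*m^2 - 308*m + 96
(2) = -14*l^2 + 21*l + n^2*(6*l - 9) + n*(14*l^2 - 27*l + 9)
(3) = 4*m^2 + 15*m - 25
(4) = -4*w^2 - 4*w
(5) = 16*z^2 - 12*z + 2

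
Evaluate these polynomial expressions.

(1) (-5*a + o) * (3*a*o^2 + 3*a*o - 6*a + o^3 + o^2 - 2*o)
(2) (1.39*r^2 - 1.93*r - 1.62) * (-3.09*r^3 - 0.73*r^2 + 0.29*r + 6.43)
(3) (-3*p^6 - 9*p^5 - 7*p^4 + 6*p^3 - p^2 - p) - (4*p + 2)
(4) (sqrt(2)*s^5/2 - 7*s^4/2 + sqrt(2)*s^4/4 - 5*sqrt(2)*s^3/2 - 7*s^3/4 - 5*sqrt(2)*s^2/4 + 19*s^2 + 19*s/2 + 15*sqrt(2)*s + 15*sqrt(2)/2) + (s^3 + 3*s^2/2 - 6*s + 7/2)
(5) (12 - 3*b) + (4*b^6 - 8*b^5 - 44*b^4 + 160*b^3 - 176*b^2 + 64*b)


(1) = -15*a^2*o^2 - 15*a^2*o + 30*a^2 - 2*a*o^3 - 2*a*o^2 + 4*a*o + o^4 + o^3 - 2*o^2
(2) = -4.2951*r^5 + 4.949*r^4 + 6.8178*r^3 + 9.5606*r^2 - 12.8797*r - 10.4166
(3) = -3*p^6 - 9*p^5 - 7*p^4 + 6*p^3 - p^2 - 5*p - 2
(4) = sqrt(2)*s^5/2 - 7*s^4/2 + sqrt(2)*s^4/4 - 5*sqrt(2)*s^3/2 - 3*s^3/4 - 5*sqrt(2)*s^2/4 + 41*s^2/2 + 7*s/2 + 15*sqrt(2)*s + 7/2 + 15*sqrt(2)/2
(5) = 4*b^6 - 8*b^5 - 44*b^4 + 160*b^3 - 176*b^2 + 61*b + 12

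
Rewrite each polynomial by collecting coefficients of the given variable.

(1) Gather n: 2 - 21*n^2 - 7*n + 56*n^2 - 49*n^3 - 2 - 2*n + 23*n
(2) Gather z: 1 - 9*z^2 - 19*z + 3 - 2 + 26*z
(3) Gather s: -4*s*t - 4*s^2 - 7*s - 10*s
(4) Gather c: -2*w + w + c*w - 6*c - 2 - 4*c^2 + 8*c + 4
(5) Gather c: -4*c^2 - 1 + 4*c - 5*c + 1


(1) = -49*n^3 + 35*n^2 + 14*n
(2) = -9*z^2 + 7*z + 2
(3) = -4*s^2 + s*(-4*t - 17)
(4) = -4*c^2 + c*(w + 2) - w + 2
(5) = -4*c^2 - c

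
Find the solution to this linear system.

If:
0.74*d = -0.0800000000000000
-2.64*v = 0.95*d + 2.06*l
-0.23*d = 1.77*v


Then:
d = -0.11
l = 0.03
v = 0.01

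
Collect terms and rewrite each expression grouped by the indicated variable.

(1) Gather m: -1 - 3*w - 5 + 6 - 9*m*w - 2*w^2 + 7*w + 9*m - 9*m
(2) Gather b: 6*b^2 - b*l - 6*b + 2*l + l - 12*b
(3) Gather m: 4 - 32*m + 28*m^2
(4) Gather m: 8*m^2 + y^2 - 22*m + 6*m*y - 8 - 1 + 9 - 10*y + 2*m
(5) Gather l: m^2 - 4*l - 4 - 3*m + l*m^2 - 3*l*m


(1) = -9*m*w - 2*w^2 + 4*w
(2) = 6*b^2 + b*(-l - 18) + 3*l
(3) = 28*m^2 - 32*m + 4
(4) = 8*m^2 + m*(6*y - 20) + y^2 - 10*y
(5) = l*(m^2 - 3*m - 4) + m^2 - 3*m - 4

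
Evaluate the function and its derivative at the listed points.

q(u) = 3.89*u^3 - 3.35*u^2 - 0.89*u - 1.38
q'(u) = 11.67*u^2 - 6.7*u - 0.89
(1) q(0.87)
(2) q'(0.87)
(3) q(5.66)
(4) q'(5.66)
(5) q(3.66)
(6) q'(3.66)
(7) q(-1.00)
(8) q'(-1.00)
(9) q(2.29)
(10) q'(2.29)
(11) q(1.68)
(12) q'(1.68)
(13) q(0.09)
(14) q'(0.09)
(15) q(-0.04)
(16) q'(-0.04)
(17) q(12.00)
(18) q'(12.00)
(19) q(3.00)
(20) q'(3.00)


(1) = -2.13
(2) = 2.11
(3) = 591.60
(4) = 335.04
(5) = 141.21
(6) = 130.91
(7) = -7.73
(8) = 17.48
(9) = 25.73
(10) = 44.97
(11) = 6.11
(12) = 20.79
(13) = -1.48
(14) = -1.40
(15) = -1.35
(16) = -0.60
(17) = 6227.46
(18) = 1599.19
(19) = 70.83
(20) = 84.04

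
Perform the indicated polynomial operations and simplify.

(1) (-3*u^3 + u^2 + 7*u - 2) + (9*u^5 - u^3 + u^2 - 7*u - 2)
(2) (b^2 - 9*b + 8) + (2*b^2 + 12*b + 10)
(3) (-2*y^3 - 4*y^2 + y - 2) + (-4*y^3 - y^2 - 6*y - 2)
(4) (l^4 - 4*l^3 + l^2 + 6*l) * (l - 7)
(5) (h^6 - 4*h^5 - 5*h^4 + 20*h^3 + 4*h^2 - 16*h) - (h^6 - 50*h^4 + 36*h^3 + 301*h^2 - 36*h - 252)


(1) = 9*u^5 - 4*u^3 + 2*u^2 - 4
(2) = 3*b^2 + 3*b + 18
(3) = -6*y^3 - 5*y^2 - 5*y - 4
(4) = l^5 - 11*l^4 + 29*l^3 - l^2 - 42*l
(5) = -4*h^5 + 45*h^4 - 16*h^3 - 297*h^2 + 20*h + 252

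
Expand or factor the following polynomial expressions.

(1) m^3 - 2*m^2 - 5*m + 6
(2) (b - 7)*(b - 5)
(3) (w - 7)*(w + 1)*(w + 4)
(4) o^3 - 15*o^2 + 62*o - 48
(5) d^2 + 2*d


(1) = (m - 3)*(m - 1)*(m + 2)
(2) = b^2 - 12*b + 35
(3) = w^3 - 2*w^2 - 31*w - 28
(4) = (o - 8)*(o - 6)*(o - 1)
(5) = d*(d + 2)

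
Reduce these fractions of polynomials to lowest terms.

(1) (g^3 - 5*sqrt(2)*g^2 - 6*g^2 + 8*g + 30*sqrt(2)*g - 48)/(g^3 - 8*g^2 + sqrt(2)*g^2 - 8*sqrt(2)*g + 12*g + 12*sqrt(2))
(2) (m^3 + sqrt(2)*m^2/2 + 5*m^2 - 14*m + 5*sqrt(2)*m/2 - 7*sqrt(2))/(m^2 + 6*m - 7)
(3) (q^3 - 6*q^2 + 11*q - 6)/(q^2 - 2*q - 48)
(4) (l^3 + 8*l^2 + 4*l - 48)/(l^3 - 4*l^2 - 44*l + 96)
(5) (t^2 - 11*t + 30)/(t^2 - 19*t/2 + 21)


(1) = (g^2 - 5*sqrt(2)*g + 8)/(g^2 + g*(-2 + sqrt(2)) - 2*sqrt(2))
(2) = (2*m^2 + m*(-4 + sqrt(2)) - 2*sqrt(2))/(2*m - 2)
(3) = (q^3 - 6*q^2 + 11*q - 6)/(q^2 - 2*q - 48)
(4) = (l + 4)/(l - 8)
(5) = (2*t - 10)/(2*t - 7)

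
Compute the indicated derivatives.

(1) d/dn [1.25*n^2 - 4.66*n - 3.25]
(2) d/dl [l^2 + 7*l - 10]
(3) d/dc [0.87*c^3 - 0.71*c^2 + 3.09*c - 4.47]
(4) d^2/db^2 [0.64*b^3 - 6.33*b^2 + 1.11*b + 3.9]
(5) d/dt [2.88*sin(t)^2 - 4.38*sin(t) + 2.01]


(1) = 2.5*n - 4.66
(2) = 2*l + 7
(3) = 2.61*c^2 - 1.42*c + 3.09
(4) = 3.84*b - 12.66
(5) = (5.76*sin(t) - 4.38)*cos(t)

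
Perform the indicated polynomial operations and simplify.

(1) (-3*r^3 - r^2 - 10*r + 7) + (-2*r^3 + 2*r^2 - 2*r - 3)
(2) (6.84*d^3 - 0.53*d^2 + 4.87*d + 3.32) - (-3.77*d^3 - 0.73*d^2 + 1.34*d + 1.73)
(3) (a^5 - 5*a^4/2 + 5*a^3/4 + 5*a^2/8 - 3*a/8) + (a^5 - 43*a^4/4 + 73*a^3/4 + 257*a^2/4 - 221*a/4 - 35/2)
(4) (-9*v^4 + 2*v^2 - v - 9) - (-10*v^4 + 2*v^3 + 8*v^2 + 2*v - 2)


(1) = -5*r^3 + r^2 - 12*r + 4
(2) = 10.61*d^3 + 0.2*d^2 + 3.53*d + 1.59
(3) = 2*a^5 - 53*a^4/4 + 39*a^3/2 + 519*a^2/8 - 445*a/8 - 35/2
(4) = v^4 - 2*v^3 - 6*v^2 - 3*v - 7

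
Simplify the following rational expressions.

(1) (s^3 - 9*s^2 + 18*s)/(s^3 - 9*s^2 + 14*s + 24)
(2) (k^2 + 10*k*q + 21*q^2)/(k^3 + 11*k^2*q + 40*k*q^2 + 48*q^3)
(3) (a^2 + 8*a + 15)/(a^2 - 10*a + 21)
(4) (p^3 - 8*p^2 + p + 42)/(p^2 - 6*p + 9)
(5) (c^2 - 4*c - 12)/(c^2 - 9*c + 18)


(1) = (s^2 - 3*s)/(s^2 - 3*s - 4)
(2) = (k + 7*q)/(k^2 + 8*k*q + 16*q^2)
(3) = (a^2 + 8*a + 15)/(a^2 - 10*a + 21)
(4) = (p^2 - 5*p - 14)/(p - 3)
(5) = (c + 2)/(c - 3)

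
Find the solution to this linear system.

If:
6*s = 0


Then:
s = 0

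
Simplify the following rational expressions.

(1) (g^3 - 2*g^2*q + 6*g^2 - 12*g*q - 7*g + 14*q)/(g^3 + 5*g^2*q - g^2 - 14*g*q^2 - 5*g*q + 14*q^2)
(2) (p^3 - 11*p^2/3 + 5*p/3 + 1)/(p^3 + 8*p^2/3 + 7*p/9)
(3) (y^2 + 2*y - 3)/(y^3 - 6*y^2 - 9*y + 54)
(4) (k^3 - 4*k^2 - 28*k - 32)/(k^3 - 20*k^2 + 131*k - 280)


(1) = (g + 7)/(g + 7*q)
(2) = (3*p^2 - 12*p + 9)/(3*p^2 + 7*p)
(3) = (y - 1)/(y^2 - 9*y + 18)
(4) = (k^2 + 4*k + 4)/(k^2 - 12*k + 35)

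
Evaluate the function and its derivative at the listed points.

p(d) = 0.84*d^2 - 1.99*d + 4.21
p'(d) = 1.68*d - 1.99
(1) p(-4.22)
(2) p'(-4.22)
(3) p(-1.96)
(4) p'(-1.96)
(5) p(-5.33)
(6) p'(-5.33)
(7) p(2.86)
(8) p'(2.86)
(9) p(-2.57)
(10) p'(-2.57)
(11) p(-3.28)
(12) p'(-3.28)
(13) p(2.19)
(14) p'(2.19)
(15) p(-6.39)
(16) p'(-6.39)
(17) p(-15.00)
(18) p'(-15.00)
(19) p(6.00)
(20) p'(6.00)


(1) = 27.57
(2) = -9.08
(3) = 11.34
(4) = -5.28
(5) = 38.68
(6) = -10.94
(7) = 5.39
(8) = 2.81
(9) = 14.87
(10) = -6.31
(11) = 19.77
(12) = -7.50
(13) = 3.88
(14) = 1.69
(15) = 51.23
(16) = -12.73
(17) = 223.06
(18) = -27.19
(19) = 22.51
(20) = 8.09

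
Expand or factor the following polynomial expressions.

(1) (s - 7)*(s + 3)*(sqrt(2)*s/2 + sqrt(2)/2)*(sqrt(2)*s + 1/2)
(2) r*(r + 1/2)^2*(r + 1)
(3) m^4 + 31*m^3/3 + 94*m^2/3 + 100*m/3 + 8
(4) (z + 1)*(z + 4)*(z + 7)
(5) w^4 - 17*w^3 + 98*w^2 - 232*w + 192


(1) = s^4 - 3*s^3 + sqrt(2)*s^3/4 - 25*s^2 - 3*sqrt(2)*s^2/4 - 21*s - 25*sqrt(2)*s/4 - 21*sqrt(2)/4
(2) = r^4 + 2*r^3 + 5*r^2/4 + r/4
(3) = (m + 1/3)*(m + 2)^2*(m + 6)
(4) = z^3 + 12*z^2 + 39*z + 28
(5) = (w - 8)*(w - 4)*(w - 3)*(w - 2)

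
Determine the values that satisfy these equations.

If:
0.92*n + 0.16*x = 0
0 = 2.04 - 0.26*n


Then:
n = 7.85
x = -45.12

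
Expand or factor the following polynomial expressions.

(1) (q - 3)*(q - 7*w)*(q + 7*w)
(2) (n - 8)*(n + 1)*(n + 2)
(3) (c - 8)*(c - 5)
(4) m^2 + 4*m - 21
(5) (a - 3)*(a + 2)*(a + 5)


(1) = q^3 - 3*q^2 - 49*q*w^2 + 147*w^2
(2) = n^3 - 5*n^2 - 22*n - 16
(3) = c^2 - 13*c + 40
(4) = (m - 3)*(m + 7)
(5) = a^3 + 4*a^2 - 11*a - 30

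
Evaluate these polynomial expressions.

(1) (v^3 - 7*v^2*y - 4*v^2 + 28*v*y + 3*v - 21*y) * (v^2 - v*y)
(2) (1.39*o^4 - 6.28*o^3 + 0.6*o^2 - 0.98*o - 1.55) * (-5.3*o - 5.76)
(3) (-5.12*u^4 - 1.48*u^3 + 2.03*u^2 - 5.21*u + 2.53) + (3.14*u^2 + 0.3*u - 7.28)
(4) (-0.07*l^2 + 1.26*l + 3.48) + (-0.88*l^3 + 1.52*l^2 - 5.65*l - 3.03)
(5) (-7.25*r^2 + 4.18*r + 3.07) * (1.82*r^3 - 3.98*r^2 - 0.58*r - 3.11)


(1) = v^5 - 8*v^4*y - 4*v^4 + 7*v^3*y^2 + 32*v^3*y + 3*v^3 - 28*v^2*y^2 - 24*v^2*y + 21*v*y^2
(2) = -7.367*o^5 + 25.2776*o^4 + 32.9928*o^3 + 1.738*o^2 + 13.8598*o + 8.928
(3) = -5.12*u^4 - 1.48*u^3 + 5.17*u^2 - 4.91*u - 4.75
(4) = -0.88*l^3 + 1.45*l^2 - 4.39*l + 0.45
(5) = -13.195*r^5 + 36.4626*r^4 - 6.844*r^3 + 7.9045*r^2 - 14.7804*r - 9.5477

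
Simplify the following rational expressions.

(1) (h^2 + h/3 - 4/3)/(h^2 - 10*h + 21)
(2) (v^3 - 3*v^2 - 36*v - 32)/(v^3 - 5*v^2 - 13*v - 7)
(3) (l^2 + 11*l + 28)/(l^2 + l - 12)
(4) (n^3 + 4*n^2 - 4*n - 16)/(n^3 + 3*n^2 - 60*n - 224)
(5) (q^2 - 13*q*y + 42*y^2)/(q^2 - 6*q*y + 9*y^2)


(1) = (3*h^2 + h - 4)/(3*h^2 - 30*h + 63)
(2) = (v^2 - 4*v - 32)/(v^2 - 6*v - 7)
(3) = (l + 7)/(l - 3)
(4) = (n^2 - 4)/(n^2 - n - 56)
(5) = (q^2 - 13*q*y + 42*y^2)/(q^2 - 6*q*y + 9*y^2)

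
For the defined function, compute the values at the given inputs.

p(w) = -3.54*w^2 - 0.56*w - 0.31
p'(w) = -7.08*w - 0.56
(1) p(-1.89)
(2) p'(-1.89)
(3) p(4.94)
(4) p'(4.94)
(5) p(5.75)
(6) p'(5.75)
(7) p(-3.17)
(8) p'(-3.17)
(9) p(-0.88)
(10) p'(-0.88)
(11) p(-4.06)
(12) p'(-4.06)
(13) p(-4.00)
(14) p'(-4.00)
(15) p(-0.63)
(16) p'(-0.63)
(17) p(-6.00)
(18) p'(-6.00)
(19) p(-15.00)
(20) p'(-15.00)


(1) = -11.90
(2) = 12.82
(3) = -89.47
(4) = -35.54
(5) = -120.57
(6) = -41.27
(7) = -34.11
(8) = 21.88
(9) = -2.56
(10) = 5.67
(11) = -56.39
(12) = 28.18
(13) = -54.71
(14) = 27.76
(15) = -1.36
(16) = 3.90
(17) = -124.39
(18) = 41.92
(19) = -788.41
(20) = 105.64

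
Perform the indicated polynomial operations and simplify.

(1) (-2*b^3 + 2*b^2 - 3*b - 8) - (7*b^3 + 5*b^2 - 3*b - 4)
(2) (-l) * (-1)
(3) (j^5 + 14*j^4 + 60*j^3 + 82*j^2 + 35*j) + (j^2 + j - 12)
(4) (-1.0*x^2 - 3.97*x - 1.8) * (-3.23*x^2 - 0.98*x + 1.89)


(1) = -9*b^3 - 3*b^2 - 4
(2) = l
(3) = j^5 + 14*j^4 + 60*j^3 + 83*j^2 + 36*j - 12
(4) = 3.23*x^4 + 13.8031*x^3 + 7.8146*x^2 - 5.7393*x - 3.402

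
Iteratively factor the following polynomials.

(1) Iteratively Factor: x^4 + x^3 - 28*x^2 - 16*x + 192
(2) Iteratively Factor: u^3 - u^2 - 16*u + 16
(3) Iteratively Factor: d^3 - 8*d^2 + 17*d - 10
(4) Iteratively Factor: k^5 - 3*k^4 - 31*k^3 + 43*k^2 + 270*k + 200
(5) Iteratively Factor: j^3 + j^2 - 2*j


(1) = (x + 4)*(x^3 - 3*x^2 - 16*x + 48) = (x - 3)*(x + 4)*(x^2 - 16) = (x - 4)*(x - 3)*(x + 4)*(x + 4)
(2) = (u - 4)*(u^2 + 3*u - 4) = (u - 4)*(u + 4)*(u - 1)
(3) = (d - 2)*(d^2 - 6*d + 5) = (d - 5)*(d - 2)*(d - 1)
(4) = (k + 4)*(k^4 - 7*k^3 - 3*k^2 + 55*k + 50) = (k + 2)*(k + 4)*(k^3 - 9*k^2 + 15*k + 25) = (k + 1)*(k + 2)*(k + 4)*(k^2 - 10*k + 25) = (k - 5)*(k + 1)*(k + 2)*(k + 4)*(k - 5)
(5) = (j - 1)*(j^2 + 2*j) = j*(j - 1)*(j + 2)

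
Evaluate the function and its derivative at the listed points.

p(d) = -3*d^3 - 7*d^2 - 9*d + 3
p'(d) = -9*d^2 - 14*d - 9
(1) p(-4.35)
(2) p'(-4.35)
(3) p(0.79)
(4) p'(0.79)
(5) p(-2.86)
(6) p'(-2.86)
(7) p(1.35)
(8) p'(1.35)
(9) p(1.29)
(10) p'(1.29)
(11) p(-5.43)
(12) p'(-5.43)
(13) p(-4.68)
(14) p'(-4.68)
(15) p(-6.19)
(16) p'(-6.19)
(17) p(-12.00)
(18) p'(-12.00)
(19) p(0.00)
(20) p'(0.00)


(1) = 156.63
(2) = -118.40
(3) = -9.96
(4) = -25.68
(5) = 41.66
(6) = -42.58
(7) = -29.29
(8) = -44.30
(9) = -26.70
(10) = -42.04
(11) = 325.78
(12) = -198.34
(13) = 199.31
(14) = -140.60
(15) = 502.03
(16) = -267.18
(17) = 4287.00
(18) = -1137.00
(19) = 3.00
(20) = -9.00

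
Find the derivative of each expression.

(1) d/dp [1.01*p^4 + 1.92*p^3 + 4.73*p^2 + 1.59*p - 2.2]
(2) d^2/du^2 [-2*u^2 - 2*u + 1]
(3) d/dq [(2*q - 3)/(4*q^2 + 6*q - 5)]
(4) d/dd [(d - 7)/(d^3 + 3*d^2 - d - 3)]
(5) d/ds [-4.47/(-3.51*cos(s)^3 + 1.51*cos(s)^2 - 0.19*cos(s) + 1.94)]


(1) = 4.04*p^3 + 5.76*p^2 + 9.46*p + 1.59
(2) = -4
(3) = 8*(-q^2 + 3*q + 1)/(16*q^4 + 48*q^3 - 4*q^2 - 60*q + 25)
(4) = (d^3 + 3*d^2 - d - (d - 7)*(3*d^2 + 6*d - 1) - 3)/(d^3 + 3*d^2 - d - 3)^2
(5) = (47.0691*cos(s)^2 - 13.4994*cos(s) + 0.8493)*sin(s)/(3.51*cos(s)^3 - 1.51*cos(s)^2 + 0.19*cos(s) - 1.94)^2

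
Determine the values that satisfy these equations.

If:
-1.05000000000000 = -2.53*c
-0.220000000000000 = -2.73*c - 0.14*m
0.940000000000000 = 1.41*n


Then:
c = 0.42
m = -6.52
n = 0.67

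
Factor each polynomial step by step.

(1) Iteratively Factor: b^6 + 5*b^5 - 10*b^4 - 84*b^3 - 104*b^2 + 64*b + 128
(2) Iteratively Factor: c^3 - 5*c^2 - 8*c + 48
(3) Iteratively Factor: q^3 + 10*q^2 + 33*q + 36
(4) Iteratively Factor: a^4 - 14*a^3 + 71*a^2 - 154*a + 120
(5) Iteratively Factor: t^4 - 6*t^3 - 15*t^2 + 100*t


(1) = (b - 1)*(b^5 + 6*b^4 - 4*b^3 - 88*b^2 - 192*b - 128) = (b - 1)*(b + 2)*(b^4 + 4*b^3 - 12*b^2 - 64*b - 64) = (b - 1)*(b + 2)^2*(b^3 + 2*b^2 - 16*b - 32) = (b - 1)*(b + 2)^2*(b + 4)*(b^2 - 2*b - 8) = (b - 1)*(b + 2)^3*(b + 4)*(b - 4)
(2) = (c + 3)*(c^2 - 8*c + 16) = (c - 4)*(c + 3)*(c - 4)
(3) = (q + 4)*(q^2 + 6*q + 9) = (q + 3)*(q + 4)*(q + 3)
(4) = (a - 4)*(a^3 - 10*a^2 + 31*a - 30) = (a - 4)*(a - 2)*(a^2 - 8*a + 15) = (a - 5)*(a - 4)*(a - 2)*(a - 3)
(5) = (t)*(t^3 - 6*t^2 - 15*t + 100) = t*(t - 5)*(t^2 - t - 20) = t*(t - 5)^2*(t + 4)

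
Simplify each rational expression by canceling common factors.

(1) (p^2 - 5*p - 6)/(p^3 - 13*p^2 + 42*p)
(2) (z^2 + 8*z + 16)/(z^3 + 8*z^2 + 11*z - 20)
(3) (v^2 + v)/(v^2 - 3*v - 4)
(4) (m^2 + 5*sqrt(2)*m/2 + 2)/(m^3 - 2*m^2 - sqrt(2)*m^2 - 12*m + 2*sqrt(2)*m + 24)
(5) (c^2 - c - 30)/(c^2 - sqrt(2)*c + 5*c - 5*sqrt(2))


(1) = (p + 1)/(p^2 - 7*p)
(2) = (z + 4)/(z^2 + 4*z - 5)
(3) = v/(v - 4)
(4) = (2*m + sqrt(2))/(2*m^2 + m*(-6*sqrt(2) - 4) + 12*sqrt(2))
(5) = (c - 6)/(c - sqrt(2))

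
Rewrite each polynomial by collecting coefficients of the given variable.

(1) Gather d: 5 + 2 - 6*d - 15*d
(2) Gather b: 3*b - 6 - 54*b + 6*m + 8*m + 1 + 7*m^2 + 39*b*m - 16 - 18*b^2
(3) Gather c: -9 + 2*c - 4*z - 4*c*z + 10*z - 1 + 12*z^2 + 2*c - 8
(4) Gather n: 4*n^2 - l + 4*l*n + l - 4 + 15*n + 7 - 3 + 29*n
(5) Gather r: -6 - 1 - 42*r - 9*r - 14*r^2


(1) = 7 - 21*d
(2) = -18*b^2 + b*(39*m - 51) + 7*m^2 + 14*m - 21
(3) = c*(4 - 4*z) + 12*z^2 + 6*z - 18
(4) = 4*n^2 + n*(4*l + 44)
(5) = -14*r^2 - 51*r - 7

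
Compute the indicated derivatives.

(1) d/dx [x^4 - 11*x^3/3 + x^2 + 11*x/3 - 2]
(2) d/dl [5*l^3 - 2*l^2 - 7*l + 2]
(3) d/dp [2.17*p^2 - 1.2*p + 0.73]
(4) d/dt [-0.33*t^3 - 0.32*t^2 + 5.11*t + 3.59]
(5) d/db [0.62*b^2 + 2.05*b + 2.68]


(1) = 4*x^3 - 11*x^2 + 2*x + 11/3
(2) = 15*l^2 - 4*l - 7
(3) = 4.34*p - 1.2
(4) = -0.99*t^2 - 0.64*t + 5.11
(5) = 1.24*b + 2.05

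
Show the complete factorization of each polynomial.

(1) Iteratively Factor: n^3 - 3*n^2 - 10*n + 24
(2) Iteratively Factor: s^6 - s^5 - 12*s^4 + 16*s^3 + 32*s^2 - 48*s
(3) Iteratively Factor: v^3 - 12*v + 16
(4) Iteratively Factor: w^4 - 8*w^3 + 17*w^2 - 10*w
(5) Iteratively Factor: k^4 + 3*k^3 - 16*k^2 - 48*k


(1) = (n - 4)*(n^2 + n - 6) = (n - 4)*(n + 3)*(n - 2)
(2) = (s - 2)*(s^5 + s^4 - 10*s^3 - 4*s^2 + 24*s) = (s - 2)*(s + 2)*(s^4 - s^3 - 8*s^2 + 12*s) = (s - 2)^2*(s + 2)*(s^3 + s^2 - 6*s) = s*(s - 2)^2*(s + 2)*(s^2 + s - 6) = s*(s - 2)^2*(s + 2)*(s + 3)*(s - 2)
(3) = (v - 2)*(v^2 + 2*v - 8) = (v - 2)^2*(v + 4)
(4) = (w - 1)*(w^3 - 7*w^2 + 10*w) = (w - 2)*(w - 1)*(w^2 - 5*w) = w*(w - 2)*(w - 1)*(w - 5)
(5) = (k + 4)*(k^3 - k^2 - 12*k) = (k + 3)*(k + 4)*(k^2 - 4*k) = (k - 4)*(k + 3)*(k + 4)*(k)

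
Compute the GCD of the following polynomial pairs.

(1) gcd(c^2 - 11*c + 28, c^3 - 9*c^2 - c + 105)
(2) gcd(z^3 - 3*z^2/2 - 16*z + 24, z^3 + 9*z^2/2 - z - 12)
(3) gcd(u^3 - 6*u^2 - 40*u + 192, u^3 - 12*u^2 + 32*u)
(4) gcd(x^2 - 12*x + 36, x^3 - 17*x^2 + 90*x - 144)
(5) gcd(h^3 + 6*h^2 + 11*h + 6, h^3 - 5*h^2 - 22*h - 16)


(1) = gcd((c - 7)*(c - 4), (c - 7)*(c - 5)*(c + 3)) = c - 7
(2) = z^2 + 5*z/2 - 6
(3) = gcd((u - 8)*(u - 4)*(u + 6), u*(u - 8)*(u - 4)) = u^2 - 12*u + 32
(4) = x - 6
(5) = gcd((h + 1)*(h + 2)*(h + 3), (h - 8)*(h + 1)*(h + 2)) = h^2 + 3*h + 2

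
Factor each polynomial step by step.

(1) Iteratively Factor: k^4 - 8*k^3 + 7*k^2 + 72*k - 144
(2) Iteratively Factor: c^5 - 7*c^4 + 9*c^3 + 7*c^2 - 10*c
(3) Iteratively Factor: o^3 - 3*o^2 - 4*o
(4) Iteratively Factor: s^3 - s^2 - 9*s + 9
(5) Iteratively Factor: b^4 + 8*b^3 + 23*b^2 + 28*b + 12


(1) = (k - 3)*(k^3 - 5*k^2 - 8*k + 48) = (k - 4)*(k - 3)*(k^2 - k - 12) = (k - 4)*(k - 3)*(k + 3)*(k - 4)
(2) = (c - 1)*(c^4 - 6*c^3 + 3*c^2 + 10*c) = (c - 1)*(c + 1)*(c^3 - 7*c^2 + 10*c) = (c - 5)*(c - 1)*(c + 1)*(c^2 - 2*c) = (c - 5)*(c - 2)*(c - 1)*(c + 1)*(c)
(3) = (o)*(o^2 - 3*o - 4) = o*(o + 1)*(o - 4)
(4) = (s - 1)*(s^2 - 9) = (s - 3)*(s - 1)*(s + 3)
(5) = (b + 3)*(b^3 + 5*b^2 + 8*b + 4) = (b + 1)*(b + 3)*(b^2 + 4*b + 4) = (b + 1)*(b + 2)*(b + 3)*(b + 2)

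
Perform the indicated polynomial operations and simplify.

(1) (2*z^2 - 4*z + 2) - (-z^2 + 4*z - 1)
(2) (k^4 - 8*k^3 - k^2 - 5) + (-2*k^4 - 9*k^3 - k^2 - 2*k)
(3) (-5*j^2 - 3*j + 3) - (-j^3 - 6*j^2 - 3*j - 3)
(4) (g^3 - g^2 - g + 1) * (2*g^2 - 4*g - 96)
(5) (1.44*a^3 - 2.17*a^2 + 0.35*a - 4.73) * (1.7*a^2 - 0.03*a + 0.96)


(1) = 3*z^2 - 8*z + 3
(2) = -k^4 - 17*k^3 - 2*k^2 - 2*k - 5
(3) = j^3 + j^2 + 6
(4) = 2*g^5 - 6*g^4 - 94*g^3 + 102*g^2 + 92*g - 96
(5) = 2.448*a^5 - 3.7322*a^4 + 2.0425*a^3 - 10.1347*a^2 + 0.4779*a - 4.5408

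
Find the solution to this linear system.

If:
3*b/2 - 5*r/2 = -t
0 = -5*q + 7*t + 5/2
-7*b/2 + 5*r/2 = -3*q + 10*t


Then:
b = 3/4 - 12*t/5
q = 7*t/5 + 1/2
r = 9/20 - 26*t/25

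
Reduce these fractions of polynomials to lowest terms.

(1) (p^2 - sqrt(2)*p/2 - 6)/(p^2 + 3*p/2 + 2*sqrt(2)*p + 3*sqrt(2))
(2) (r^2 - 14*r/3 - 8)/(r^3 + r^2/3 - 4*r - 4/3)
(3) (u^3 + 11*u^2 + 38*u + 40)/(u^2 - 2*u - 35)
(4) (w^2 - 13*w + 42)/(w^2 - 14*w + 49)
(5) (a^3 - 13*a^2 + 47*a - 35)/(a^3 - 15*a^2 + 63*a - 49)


(1) = (4*p^2 - 2*sqrt(2)*p - 24)/(4*p^2 + p*(6 + 8*sqrt(2)) + 12*sqrt(2))
(2) = (3*r^2 - 14*r - 24)/(3*r^3 + r^2 - 12*r - 4)
(3) = (u^2 + 6*u + 8)/(u - 7)
(4) = (w - 6)/(w - 7)
(5) = (a - 5)/(a - 7)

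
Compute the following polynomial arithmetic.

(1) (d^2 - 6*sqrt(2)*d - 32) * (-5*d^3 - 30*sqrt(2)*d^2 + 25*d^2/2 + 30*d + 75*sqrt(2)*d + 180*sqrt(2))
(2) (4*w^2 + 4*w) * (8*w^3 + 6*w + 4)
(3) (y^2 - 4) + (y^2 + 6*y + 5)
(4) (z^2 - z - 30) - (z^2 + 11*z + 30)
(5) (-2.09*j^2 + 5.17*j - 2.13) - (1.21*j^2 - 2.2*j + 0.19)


(1) = -5*d^5 + 25*d^4/2 + 550*d^3 - 1300*d^2 + 960*sqrt(2)*d^2 - 2400*sqrt(2)*d - 3120*d - 5760*sqrt(2)
(2) = 32*w^5 + 32*w^4 + 24*w^3 + 40*w^2 + 16*w
(3) = 2*y^2 + 6*y + 1
(4) = -12*z - 60
(5) = -3.3*j^2 + 7.37*j - 2.32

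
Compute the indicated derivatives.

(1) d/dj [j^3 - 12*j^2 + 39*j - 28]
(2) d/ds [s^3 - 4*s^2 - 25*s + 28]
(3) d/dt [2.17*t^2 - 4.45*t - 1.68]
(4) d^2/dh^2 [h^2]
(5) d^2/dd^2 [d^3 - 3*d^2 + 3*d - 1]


(1) = 3*j^2 - 24*j + 39
(2) = 3*s^2 - 8*s - 25
(3) = 4.34*t - 4.45
(4) = 2
(5) = 6*d - 6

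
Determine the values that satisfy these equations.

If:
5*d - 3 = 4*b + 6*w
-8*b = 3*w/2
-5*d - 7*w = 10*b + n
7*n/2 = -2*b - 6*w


Then:
b = 63/982
d = 591/2455
n = 270/491
w = -168/491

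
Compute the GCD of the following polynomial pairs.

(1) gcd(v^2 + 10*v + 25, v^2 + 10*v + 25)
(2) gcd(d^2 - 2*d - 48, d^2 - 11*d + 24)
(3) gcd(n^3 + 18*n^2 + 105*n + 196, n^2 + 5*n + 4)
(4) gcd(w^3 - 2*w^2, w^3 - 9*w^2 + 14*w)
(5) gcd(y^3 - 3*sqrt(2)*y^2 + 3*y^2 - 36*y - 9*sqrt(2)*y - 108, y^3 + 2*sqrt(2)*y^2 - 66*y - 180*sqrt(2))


(1) = v^2 + 10*v + 25
(2) = d - 8
(3) = n + 4
(4) = gcd(w^2*(w - 2), w*(w - 7)*(w - 2)) = w^2 - 2*w
(5) = y^2 - 3*sqrt(2)*y - 36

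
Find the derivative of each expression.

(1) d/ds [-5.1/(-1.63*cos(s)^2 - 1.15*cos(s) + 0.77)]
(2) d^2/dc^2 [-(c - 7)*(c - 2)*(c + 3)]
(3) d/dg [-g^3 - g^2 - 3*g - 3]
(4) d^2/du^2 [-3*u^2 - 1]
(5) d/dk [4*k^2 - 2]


(1) = (16.626*cos(s) + 5.865)*sin(s)/(1.63*cos(s)^2 + 1.15*cos(s) - 0.77)^2
(2) = 12 - 6*c
(3) = -3*g^2 - 2*g - 3
(4) = -6
(5) = 8*k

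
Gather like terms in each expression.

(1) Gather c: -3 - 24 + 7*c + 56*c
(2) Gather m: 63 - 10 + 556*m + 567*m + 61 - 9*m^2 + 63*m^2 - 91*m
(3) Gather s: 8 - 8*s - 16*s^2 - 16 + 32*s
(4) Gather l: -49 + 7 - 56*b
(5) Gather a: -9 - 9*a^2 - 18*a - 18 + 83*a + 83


(1) = 63*c - 27
(2) = 54*m^2 + 1032*m + 114
(3) = -16*s^2 + 24*s - 8
(4) = -56*b - 42
(5) = -9*a^2 + 65*a + 56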